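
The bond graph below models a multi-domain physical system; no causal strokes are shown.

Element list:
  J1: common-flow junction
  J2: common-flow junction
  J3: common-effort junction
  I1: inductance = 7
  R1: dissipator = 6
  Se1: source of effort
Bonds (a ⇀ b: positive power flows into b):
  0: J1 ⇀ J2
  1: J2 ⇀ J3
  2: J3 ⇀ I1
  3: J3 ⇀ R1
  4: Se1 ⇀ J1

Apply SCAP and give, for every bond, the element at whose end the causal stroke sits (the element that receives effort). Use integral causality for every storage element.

b0 |J2
b1 |J3
b2 |I1
b3 |R1
b4 |J1

bond 4 |J1  (Se1: effort source, stroke at far end)
bond 0 |J2  (closing 1-jn rule on J1)
bond 1 |J3  (only one flow-in slot at J2)
bond 2 |I1  (J3: bond 1 brought effort, rest push out)
bond 3 |R1  (common-e at J3 fixed by 1)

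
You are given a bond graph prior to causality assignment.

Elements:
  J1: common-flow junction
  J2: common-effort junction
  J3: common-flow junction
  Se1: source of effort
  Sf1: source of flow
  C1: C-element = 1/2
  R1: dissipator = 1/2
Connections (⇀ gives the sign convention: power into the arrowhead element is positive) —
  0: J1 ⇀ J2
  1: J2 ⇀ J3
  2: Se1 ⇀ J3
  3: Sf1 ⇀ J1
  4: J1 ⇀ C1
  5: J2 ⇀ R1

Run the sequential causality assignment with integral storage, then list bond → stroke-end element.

β0 |J1
β1 |J2
β2 |J3
β3 |Sf1
β4 |J1
β5 |R1

b2 stroke at J3  (Se1 (Se) sets effort on bond)
b3 stroke at Sf1  (Sf1: flow source, stroke at near end)
b0 stroke at J1  (common-f at J1 fixed by 3)
b4 stroke at J1  (common-f at J1 fixed by 3)
b1 stroke at J2  (closing 1-jn rule on J3)
b5 stroke at R1  (0-jn J2 has e-setter on 1)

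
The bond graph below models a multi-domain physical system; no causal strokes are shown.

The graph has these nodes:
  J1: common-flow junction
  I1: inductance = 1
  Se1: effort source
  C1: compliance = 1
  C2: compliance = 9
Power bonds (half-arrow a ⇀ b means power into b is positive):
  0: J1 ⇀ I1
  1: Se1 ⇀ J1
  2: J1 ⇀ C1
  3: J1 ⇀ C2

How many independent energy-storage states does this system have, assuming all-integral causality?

3  (C1, C2, I1 all integral)

b1 stroke at J1  (source Se1 imposes e)
b0 stroke at I1  (I1: I, integral causality)
b2 stroke at J1  (1-jn J1 has f-setter on 0)
b3 stroke at J1  (J1: bond 0 brought flow, rest push out)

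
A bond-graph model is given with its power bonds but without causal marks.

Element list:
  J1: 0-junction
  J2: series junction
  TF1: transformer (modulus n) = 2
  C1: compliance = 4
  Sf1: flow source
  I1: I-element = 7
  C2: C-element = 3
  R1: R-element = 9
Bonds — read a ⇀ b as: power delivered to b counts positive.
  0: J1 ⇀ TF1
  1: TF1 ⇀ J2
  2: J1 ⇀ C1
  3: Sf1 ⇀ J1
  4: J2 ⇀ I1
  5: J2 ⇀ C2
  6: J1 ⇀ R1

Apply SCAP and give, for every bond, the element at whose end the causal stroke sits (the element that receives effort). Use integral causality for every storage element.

bond 0 →TF1
bond 1 →J2
bond 2 →J1
bond 3 →Sf1
bond 4 →I1
bond 5 →J2
bond 6 →R1

#3 stroke at Sf1  (Sf1 fixes flow; stroke at Sf1)
#2 stroke at J1  (C1: C, integral causality)
#0 stroke at TF1  (0-jn J1 has e-setter on 2)
#6 stroke at R1  (J1 effort already set via bond 2)
#1 stroke at J2  (TF1: transformer flips bond 0)
#4 stroke at I1  (I1 outputs flow p/I1)
#5 stroke at J2  (J2 flow already set via bond 4)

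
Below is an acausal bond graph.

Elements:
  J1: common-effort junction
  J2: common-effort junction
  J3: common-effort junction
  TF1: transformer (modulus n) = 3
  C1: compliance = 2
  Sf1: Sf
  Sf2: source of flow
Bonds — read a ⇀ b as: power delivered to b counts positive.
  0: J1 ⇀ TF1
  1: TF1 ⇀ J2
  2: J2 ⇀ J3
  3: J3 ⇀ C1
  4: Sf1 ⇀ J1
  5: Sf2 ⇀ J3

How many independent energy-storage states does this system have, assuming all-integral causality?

1  (C1 all integral)

bond 4 |Sf1  (source Sf1 imposes f)
bond 5 |Sf2  (source Sf2 imposes f)
bond 0 |J1  (closing 0-jn rule on J1)
bond 1 |TF1  (through TF1, causality passes straight; one stroke at TF1)
bond 2 |J2  (closing 0-jn rule on J2)
bond 3 |J3  (only one effort-in slot at J3)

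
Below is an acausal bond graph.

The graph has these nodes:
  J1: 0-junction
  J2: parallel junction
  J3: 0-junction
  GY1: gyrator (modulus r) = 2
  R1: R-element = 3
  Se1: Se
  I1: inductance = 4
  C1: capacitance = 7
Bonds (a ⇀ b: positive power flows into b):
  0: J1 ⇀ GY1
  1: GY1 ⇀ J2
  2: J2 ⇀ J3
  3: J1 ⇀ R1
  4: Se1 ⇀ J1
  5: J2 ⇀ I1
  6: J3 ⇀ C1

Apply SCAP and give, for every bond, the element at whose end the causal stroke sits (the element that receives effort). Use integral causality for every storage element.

bond 0 →GY1
bond 1 →GY1
bond 2 →J2
bond 3 →R1
bond 4 →J1
bond 5 →I1
bond 6 →J3

#4 stroke→J1  (source Se1 imposes e)
#0 stroke→GY1  (common-e at J1 fixed by 4)
#3 stroke→R1  (0-jn J1 has e-setter on 4)
#1 stroke→GY1  (through GY1, causality inverts; strokes same side of GY1)
#5 stroke→I1  (prefer integral on I1)
#2 stroke→J2  (J2 needs exactly one e-in)
#6 stroke→J3  (only one effort-in slot at J3)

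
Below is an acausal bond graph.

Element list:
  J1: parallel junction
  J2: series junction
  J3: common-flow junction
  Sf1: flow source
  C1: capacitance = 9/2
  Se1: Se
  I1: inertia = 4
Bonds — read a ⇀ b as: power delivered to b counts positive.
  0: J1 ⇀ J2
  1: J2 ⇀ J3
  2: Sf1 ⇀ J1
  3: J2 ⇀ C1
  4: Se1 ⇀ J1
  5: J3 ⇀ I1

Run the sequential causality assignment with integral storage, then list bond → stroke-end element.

β2 stroke→Sf1  (Sf1: flow source, stroke at near end)
β4 stroke→J1  (source Se1 imposes e)
β0 stroke→J2  (J1: bond 4 brought effort, rest push out)
β3 stroke→J2  (prefer integral on C1)
β1 stroke→J3  (closing 1-jn rule on J2)
β5 stroke→I1  (J3: last free bond brings flow in)

bond 0 |J2
bond 1 |J3
bond 2 |Sf1
bond 3 |J2
bond 4 |J1
bond 5 |I1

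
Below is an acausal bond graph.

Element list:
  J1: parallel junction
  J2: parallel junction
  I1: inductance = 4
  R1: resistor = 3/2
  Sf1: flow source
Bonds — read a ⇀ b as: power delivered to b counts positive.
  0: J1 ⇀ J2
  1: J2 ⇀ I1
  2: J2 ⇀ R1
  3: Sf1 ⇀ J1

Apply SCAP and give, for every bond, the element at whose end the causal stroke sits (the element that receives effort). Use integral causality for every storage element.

bond 0 |J1
bond 1 |I1
bond 2 |J2
bond 3 |Sf1

#3 stroke→Sf1  (source Sf1 imposes f)
#0 stroke→J1  (J1: last free bond brings effort in)
#1 stroke→I1  (I1 integral (f out))
#2 stroke→J2  (only one effort-in slot at J2)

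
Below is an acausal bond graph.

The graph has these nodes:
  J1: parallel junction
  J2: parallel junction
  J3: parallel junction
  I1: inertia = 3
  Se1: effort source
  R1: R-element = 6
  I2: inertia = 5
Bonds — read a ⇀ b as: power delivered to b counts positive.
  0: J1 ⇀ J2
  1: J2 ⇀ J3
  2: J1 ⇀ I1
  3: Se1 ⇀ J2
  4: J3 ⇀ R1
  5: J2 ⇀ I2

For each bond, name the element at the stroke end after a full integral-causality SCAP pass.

β0 stroke at J1
β1 stroke at J3
β2 stroke at I1
β3 stroke at J2
β4 stroke at R1
β5 stroke at I2

bond 3 stroke→J2  (Se1 fixes effort; stroke away)
bond 0 stroke→J1  (J2 effort already set via bond 3)
bond 1 stroke→J3  (J2: bond 3 brought effort, rest push out)
bond 5 stroke→I2  (J2 effort already set via bond 3)
bond 4 stroke→R1  (J3 effort already set via bond 1)
bond 2 stroke→I1  (common-e at J1 fixed by 0)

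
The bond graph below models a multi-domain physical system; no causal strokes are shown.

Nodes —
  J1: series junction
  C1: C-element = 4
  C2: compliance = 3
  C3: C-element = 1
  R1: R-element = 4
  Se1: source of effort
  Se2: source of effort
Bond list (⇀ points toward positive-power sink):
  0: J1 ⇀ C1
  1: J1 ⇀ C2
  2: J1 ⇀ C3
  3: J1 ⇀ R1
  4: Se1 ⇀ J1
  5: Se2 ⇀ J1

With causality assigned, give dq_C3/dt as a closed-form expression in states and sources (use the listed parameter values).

dq_C3/dt = E_Se1/4 + E_Se2/4 - q_C1/16 - q_C2/12 - q_C3/4

bond 4 stroke→J1  (Se1 (Se) sets effort on bond)
bond 5 stroke→J1  (Se2: effort source, stroke at far end)
bond 0 stroke→J1  (C1 integral (e out))
bond 1 stroke→J1  (prefer integral on C2)
bond 2 stroke→J1  (prefer integral on C3)
bond 3 stroke→R1  (only one flow-in slot at J1)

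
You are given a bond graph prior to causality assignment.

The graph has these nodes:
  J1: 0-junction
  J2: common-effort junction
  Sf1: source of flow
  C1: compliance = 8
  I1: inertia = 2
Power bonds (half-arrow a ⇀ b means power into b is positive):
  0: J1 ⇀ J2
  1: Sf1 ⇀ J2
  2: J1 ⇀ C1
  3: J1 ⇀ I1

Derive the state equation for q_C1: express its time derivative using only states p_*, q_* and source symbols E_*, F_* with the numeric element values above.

dq_C1/dt = F_Sf1 - p_I1/2

β1 stroke→Sf1  (Sf1 fixes flow; stroke at Sf1)
β0 stroke→J2  (closing 0-jn rule on J2)
β2 stroke→J1  (C1: C, integral causality)
β3 stroke→I1  (common-e at J1 fixed by 2)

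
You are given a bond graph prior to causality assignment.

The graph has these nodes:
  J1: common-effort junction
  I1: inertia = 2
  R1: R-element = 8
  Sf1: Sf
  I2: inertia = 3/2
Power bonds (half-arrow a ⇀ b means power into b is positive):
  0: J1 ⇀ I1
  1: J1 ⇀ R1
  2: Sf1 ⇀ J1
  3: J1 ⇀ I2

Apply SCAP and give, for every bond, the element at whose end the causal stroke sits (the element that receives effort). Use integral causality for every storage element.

#2 |Sf1  (source Sf1 imposes f)
#0 |I1  (prefer integral on I1)
#3 |I2  (I2 integral (f out))
#1 |J1  (J1 needs exactly one e-in)

bond 0 stroke→I1
bond 1 stroke→J1
bond 2 stroke→Sf1
bond 3 stroke→I2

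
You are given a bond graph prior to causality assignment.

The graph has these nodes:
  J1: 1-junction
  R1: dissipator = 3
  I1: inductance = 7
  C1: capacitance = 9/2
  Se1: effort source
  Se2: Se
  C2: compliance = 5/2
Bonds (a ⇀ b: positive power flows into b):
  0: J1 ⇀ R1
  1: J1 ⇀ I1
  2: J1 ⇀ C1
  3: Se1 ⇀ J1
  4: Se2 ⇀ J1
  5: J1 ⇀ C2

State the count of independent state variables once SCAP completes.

3  (C1, C2, I1 all integral)

b3 stroke at J1  (Se1 fixes effort; stroke away)
b4 stroke at J1  (Se2 fixes effort; stroke away)
b1 stroke at I1  (I1 integral (f out))
b0 stroke at J1  (J1 flow already set via bond 1)
b2 stroke at J1  (1-jn J1 has f-setter on 1)
b5 stroke at J1  (1-jn J1 has f-setter on 1)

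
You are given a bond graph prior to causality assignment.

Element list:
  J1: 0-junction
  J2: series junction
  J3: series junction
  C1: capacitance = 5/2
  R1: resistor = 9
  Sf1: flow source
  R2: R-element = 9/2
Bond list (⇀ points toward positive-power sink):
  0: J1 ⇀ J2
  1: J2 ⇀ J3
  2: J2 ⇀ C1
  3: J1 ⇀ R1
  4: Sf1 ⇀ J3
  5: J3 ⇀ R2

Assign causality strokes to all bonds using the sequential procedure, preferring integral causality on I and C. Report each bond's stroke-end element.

β4 |Sf1  (Sf1 (Sf) sets flow on bond)
β1 |J3  (J3 flow already set via bond 4)
β5 |J3  (common-f at J3 fixed by 4)
β0 |J2  (J2: bond 1 brought flow, rest push out)
β2 |J2  (common-f at J2 fixed by 1)
β3 |J1  (only one effort-in slot at J1)

β0 stroke→J2
β1 stroke→J3
β2 stroke→J2
β3 stroke→J1
β4 stroke→Sf1
β5 stroke→J3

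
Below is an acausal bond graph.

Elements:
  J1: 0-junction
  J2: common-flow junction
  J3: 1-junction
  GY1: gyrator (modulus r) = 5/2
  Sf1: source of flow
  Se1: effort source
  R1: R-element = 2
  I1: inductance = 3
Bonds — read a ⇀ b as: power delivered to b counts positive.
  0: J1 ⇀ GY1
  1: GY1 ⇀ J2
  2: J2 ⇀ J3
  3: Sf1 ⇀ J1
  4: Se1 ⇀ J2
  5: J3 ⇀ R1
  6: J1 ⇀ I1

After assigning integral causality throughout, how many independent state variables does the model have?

#3 stroke→Sf1  (Sf1: flow source, stroke at near end)
#4 stroke→J2  (Se1 (Se) sets effort on bond)
#6 stroke→I1  (prefer integral on I1)
#0 stroke→J1  (closing 0-jn rule on J1)
#1 stroke→J2  (GY GY1: same side as bond 0)
#2 stroke→J3  (closing 1-jn rule on J2)
#5 stroke→R1  (only one flow-in slot at J3)

1  (I1 all integral)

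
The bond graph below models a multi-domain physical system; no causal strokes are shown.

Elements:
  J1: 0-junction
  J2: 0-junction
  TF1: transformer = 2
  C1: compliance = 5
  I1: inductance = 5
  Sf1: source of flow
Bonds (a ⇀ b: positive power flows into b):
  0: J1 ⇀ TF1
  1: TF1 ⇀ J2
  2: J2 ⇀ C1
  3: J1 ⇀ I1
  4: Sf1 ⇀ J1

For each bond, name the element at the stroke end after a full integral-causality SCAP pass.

β4 →Sf1  (Sf1 (Sf) sets flow on bond)
β2 →J2  (prefer integral on C1)
β1 →TF1  (J2: bond 2 brought effort, rest push out)
β0 →J1  (TF1: transformer flips bond 1)
β3 →I1  (common-e at J1 fixed by 0)

bond 0 stroke at J1
bond 1 stroke at TF1
bond 2 stroke at J2
bond 3 stroke at I1
bond 4 stroke at Sf1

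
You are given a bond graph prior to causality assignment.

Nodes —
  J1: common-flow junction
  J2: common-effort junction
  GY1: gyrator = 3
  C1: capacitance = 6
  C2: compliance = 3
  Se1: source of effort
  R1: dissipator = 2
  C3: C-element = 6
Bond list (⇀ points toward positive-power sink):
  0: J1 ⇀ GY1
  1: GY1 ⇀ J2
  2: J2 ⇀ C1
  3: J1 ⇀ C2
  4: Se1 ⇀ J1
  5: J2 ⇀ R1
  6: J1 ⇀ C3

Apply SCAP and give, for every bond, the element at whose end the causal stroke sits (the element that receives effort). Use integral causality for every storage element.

β0 |GY1
β1 |GY1
β2 |J2
β3 |J1
β4 |J1
β5 |R1
β6 |J1

bond 4 stroke at J1  (Se1 fixes effort; stroke away)
bond 2 stroke at J2  (C1 integral (e out))
bond 1 stroke at GY1  (0-jn J2 has e-setter on 2)
bond 5 stroke at R1  (0-jn J2 has e-setter on 2)
bond 0 stroke at GY1  (GY GY1: same side as bond 1)
bond 3 stroke at J1  (common-f at J1 fixed by 0)
bond 6 stroke at J1  (common-f at J1 fixed by 0)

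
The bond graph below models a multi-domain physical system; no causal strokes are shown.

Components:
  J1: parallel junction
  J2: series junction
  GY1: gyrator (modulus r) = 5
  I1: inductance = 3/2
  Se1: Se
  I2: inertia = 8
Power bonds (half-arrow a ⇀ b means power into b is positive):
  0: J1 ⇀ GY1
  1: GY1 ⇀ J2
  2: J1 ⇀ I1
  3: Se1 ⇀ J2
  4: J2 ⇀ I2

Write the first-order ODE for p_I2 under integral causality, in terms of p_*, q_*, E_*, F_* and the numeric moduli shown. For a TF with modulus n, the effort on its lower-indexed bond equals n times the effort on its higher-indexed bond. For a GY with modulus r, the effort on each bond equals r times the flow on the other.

dp_I2/dt = E_Se1 - 10*p_I1/3

bond 3 |J2  (Se1 fixes effort; stroke away)
bond 2 |I1  (I1 integral (f out))
bond 0 |J1  (J1 needs exactly one e-in)
bond 1 |J2  (GY1: gyrator matches bond 0)
bond 4 |I2  (J2 needs exactly one f-in)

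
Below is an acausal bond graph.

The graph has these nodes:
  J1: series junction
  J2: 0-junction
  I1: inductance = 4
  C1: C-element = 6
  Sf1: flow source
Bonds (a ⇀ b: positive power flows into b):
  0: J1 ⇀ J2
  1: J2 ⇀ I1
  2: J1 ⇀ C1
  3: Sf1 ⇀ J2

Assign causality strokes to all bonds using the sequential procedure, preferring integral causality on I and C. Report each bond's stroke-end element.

#3 →Sf1  (Sf1 (Sf) sets flow on bond)
#1 →I1  (I1 outputs flow p/I1)
#0 →J2  (only one effort-in slot at J2)
#2 →J1  (J1: bond 0 brought flow, rest push out)

β0 stroke at J2
β1 stroke at I1
β2 stroke at J1
β3 stroke at Sf1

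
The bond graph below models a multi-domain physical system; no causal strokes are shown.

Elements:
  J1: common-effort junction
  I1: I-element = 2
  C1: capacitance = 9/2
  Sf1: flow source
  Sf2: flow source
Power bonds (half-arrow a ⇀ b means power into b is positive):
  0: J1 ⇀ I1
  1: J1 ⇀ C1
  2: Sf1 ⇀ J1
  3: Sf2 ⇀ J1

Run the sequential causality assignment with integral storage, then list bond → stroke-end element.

β0 |I1
β1 |J1
β2 |Sf1
β3 |Sf2

#2 stroke at Sf1  (Sf1: flow source, stroke at near end)
#3 stroke at Sf2  (source Sf2 imposes f)
#0 stroke at I1  (I1 outputs flow p/I1)
#1 stroke at J1  (J1 needs exactly one e-in)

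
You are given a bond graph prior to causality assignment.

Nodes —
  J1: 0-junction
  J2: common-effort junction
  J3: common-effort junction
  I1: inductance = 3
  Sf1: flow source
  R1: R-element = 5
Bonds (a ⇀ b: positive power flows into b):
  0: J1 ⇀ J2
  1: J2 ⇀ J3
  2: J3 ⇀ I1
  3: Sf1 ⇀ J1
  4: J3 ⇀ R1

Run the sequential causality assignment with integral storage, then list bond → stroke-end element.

β3 |Sf1  (source Sf1 imposes f)
β0 |J1  (J1 needs exactly one e-in)
β1 |J2  (closing 0-jn rule on J2)
β2 |I1  (prefer integral on I1)
β4 |J3  (J3 needs exactly one e-in)

b0 stroke at J1
b1 stroke at J2
b2 stroke at I1
b3 stroke at Sf1
b4 stroke at J3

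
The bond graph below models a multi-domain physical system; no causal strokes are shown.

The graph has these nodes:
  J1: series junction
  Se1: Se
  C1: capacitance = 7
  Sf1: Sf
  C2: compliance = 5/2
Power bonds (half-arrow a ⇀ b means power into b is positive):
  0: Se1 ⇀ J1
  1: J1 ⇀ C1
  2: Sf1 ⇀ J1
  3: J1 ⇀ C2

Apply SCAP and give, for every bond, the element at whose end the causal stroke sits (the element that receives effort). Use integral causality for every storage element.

#0 stroke at J1  (Se1: effort source, stroke at far end)
#2 stroke at Sf1  (Sf1: flow source, stroke at near end)
#1 stroke at J1  (J1: bond 2 brought flow, rest push out)
#3 stroke at J1  (1-jn J1 has f-setter on 2)

b0 →J1
b1 →J1
b2 →Sf1
b3 →J1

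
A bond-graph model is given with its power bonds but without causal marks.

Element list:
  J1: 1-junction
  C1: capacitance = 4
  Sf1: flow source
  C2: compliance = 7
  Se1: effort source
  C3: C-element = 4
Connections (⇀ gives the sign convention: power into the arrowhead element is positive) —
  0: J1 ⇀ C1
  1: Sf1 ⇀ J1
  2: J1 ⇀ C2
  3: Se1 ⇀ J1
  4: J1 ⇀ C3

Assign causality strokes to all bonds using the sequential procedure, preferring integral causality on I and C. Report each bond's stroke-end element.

bond 0 |J1
bond 1 |Sf1
bond 2 |J1
bond 3 |J1
bond 4 |J1

b1 →Sf1  (Sf1 fixes flow; stroke at Sf1)
b3 →J1  (Se1 (Se) sets effort on bond)
b0 →J1  (J1: bond 1 brought flow, rest push out)
b2 →J1  (1-jn J1 has f-setter on 1)
b4 →J1  (J1 flow already set via bond 1)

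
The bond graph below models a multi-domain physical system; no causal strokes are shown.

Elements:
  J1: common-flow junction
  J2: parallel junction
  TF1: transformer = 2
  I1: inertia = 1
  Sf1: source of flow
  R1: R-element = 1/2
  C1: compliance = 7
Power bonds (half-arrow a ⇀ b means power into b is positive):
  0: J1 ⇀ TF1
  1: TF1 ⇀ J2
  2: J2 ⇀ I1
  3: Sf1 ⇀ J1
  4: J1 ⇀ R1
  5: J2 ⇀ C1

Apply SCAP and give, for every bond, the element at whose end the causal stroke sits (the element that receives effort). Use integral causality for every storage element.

b0 →J1
b1 →TF1
b2 →I1
b3 →Sf1
b4 →J1
b5 →J2

b3 →Sf1  (Sf1 (Sf) sets flow on bond)
b0 →J1  (common-f at J1 fixed by 3)
b4 →J1  (J1 flow already set via bond 3)
b1 →TF1  (TF TF1: opposite of bond 0)
b2 →I1  (I1 integral (f out))
b5 →J2  (J2 needs exactly one e-in)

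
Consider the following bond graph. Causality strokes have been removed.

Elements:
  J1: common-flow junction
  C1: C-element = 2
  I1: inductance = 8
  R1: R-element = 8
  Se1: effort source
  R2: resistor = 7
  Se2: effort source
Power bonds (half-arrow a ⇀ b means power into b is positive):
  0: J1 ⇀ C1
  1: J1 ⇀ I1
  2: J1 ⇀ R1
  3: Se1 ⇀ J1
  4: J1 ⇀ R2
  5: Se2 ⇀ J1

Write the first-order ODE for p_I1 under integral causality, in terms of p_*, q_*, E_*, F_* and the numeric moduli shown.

#3 stroke at J1  (Se1: effort source, stroke at far end)
#5 stroke at J1  (Se2: effort source, stroke at far end)
#0 stroke at J1  (prefer integral on C1)
#1 stroke at I1  (I1 integral (f out))
#2 stroke at J1  (J1 flow already set via bond 1)
#4 stroke at J1  (J1 flow already set via bond 1)

dp_I1/dt = E_Se1 + E_Se2 - 15*p_I1/8 - q_C1/2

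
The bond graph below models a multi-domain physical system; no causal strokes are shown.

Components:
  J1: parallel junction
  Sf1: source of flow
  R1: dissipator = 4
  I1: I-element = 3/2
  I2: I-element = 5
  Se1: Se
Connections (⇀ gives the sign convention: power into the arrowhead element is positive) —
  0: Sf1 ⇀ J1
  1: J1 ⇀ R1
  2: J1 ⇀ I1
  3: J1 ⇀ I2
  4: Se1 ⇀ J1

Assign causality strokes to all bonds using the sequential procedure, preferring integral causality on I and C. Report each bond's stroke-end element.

#0 stroke at Sf1  (Sf1 (Sf) sets flow on bond)
#4 stroke at J1  (source Se1 imposes e)
#1 stroke at R1  (J1: bond 4 brought effort, rest push out)
#2 stroke at I1  (common-e at J1 fixed by 4)
#3 stroke at I2  (J1: bond 4 brought effort, rest push out)

b0 |Sf1
b1 |R1
b2 |I1
b3 |I2
b4 |J1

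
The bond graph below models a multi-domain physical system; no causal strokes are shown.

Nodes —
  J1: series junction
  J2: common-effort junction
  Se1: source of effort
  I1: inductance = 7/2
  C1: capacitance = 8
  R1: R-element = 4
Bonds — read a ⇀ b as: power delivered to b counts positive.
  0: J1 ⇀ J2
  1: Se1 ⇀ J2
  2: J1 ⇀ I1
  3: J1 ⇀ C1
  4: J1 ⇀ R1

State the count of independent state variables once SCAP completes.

2  (C1, I1 all integral)

β1 →J2  (Se1: effort source, stroke at far end)
β0 →J1  (0-jn J2 has e-setter on 1)
β2 →I1  (I1 integral (f out))
β3 →J1  (J1 flow already set via bond 2)
β4 →J1  (J1 flow already set via bond 2)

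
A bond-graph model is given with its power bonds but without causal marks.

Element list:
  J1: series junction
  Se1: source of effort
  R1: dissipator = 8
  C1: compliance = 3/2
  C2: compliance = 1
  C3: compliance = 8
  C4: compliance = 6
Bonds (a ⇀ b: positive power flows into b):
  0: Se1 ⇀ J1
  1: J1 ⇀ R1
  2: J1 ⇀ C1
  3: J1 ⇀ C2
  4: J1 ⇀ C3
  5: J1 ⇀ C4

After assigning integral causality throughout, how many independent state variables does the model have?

4  (C1, C2, C3, C4 all integral)

#0 stroke at J1  (source Se1 imposes e)
#2 stroke at J1  (C1 outputs effort q/C1)
#3 stroke at J1  (C2 outputs effort q/C2)
#4 stroke at J1  (C3 outputs effort q/C3)
#5 stroke at J1  (C4 integral (e out))
#1 stroke at R1  (J1: last free bond brings flow in)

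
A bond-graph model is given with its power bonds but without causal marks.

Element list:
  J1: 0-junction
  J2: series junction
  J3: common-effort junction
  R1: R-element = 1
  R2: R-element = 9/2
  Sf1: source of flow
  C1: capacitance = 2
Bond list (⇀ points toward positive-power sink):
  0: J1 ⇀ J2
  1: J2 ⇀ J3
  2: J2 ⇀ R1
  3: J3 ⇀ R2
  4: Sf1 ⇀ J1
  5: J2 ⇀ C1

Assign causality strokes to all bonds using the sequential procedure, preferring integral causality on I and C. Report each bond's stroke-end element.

β4 stroke at Sf1  (Sf1 (Sf) sets flow on bond)
β0 stroke at J1  (J1: last free bond brings effort in)
β1 stroke at J2  (1-jn J2 has f-setter on 0)
β2 stroke at J2  (common-f at J2 fixed by 0)
β5 stroke at J2  (J2: bond 0 brought flow, rest push out)
β3 stroke at J3  (J3 needs exactly one e-in)

β0 |J1
β1 |J2
β2 |J2
β3 |J3
β4 |Sf1
β5 |J2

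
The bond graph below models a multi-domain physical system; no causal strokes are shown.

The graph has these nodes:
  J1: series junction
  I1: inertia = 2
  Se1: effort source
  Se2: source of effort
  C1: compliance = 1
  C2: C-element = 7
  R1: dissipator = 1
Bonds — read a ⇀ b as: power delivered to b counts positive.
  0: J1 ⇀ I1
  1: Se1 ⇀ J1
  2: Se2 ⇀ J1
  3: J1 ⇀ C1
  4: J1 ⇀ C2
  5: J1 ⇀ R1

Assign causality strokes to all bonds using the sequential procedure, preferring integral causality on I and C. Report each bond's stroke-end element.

β0 stroke at I1
β1 stroke at J1
β2 stroke at J1
β3 stroke at J1
β4 stroke at J1
β5 stroke at J1

b1 stroke at J1  (source Se1 imposes e)
b2 stroke at J1  (Se2: effort source, stroke at far end)
b0 stroke at I1  (I1: I, integral causality)
b3 stroke at J1  (J1: bond 0 brought flow, rest push out)
b4 stroke at J1  (J1: bond 0 brought flow, rest push out)
b5 stroke at J1  (1-jn J1 has f-setter on 0)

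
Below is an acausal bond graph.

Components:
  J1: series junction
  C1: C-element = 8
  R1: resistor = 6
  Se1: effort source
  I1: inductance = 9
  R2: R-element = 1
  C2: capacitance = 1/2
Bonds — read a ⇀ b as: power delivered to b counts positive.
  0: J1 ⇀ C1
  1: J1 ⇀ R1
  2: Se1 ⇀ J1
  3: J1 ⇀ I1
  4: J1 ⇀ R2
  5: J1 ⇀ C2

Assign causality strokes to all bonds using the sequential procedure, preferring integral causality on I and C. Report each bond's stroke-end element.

#2 →J1  (Se1 (Se) sets effort on bond)
#0 →J1  (C1 integral (e out))
#3 →I1  (prefer integral on I1)
#1 →J1  (common-f at J1 fixed by 3)
#4 →J1  (common-f at J1 fixed by 3)
#5 →J1  (common-f at J1 fixed by 3)

bond 0 |J1
bond 1 |J1
bond 2 |J1
bond 3 |I1
bond 4 |J1
bond 5 |J1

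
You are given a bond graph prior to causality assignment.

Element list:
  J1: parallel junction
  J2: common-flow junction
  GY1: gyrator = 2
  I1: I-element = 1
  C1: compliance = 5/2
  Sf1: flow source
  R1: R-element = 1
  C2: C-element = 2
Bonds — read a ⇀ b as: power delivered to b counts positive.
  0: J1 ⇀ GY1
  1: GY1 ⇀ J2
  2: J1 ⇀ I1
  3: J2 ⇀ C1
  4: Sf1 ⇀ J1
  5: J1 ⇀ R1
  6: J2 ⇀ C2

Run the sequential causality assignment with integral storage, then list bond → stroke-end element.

β4 stroke at Sf1  (Sf1 fixes flow; stroke at Sf1)
β2 stroke at I1  (I1 outputs flow p/I1)
β3 stroke at J2  (prefer integral on C1)
β6 stroke at J2  (C2 integral (e out))
β1 stroke at GY1  (only one flow-in slot at J2)
β0 stroke at GY1  (GY1 both-in/both-out from 1)
β5 stroke at J1  (J1 needs exactly one e-in)

bond 0 stroke→GY1
bond 1 stroke→GY1
bond 2 stroke→I1
bond 3 stroke→J2
bond 4 stroke→Sf1
bond 5 stroke→J1
bond 6 stroke→J2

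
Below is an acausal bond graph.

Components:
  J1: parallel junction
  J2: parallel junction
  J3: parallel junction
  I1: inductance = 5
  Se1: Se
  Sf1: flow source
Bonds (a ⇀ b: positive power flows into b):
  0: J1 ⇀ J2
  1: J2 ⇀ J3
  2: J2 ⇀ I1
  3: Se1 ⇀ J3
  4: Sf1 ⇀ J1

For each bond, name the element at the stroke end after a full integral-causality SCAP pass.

bond 3 |J3  (Se1 fixes effort; stroke away)
bond 4 |Sf1  (Sf1: flow source, stroke at near end)
bond 0 |J1  (closing 0-jn rule on J1)
bond 1 |J2  (common-e at J3 fixed by 3)
bond 2 |I1  (common-e at J2 fixed by 1)

bond 0 →J1
bond 1 →J2
bond 2 →I1
bond 3 →J3
bond 4 →Sf1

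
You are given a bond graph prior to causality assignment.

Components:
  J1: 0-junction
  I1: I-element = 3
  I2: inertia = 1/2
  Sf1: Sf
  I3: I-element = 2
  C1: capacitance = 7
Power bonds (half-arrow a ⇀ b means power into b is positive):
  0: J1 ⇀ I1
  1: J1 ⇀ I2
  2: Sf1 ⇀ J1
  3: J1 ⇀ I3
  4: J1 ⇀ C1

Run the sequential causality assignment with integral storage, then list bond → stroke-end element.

#0 |I1
#1 |I2
#2 |Sf1
#3 |I3
#4 |J1

bond 2 stroke→Sf1  (Sf1: flow source, stroke at near end)
bond 0 stroke→I1  (prefer integral on I1)
bond 1 stroke→I2  (I2: I, integral causality)
bond 3 stroke→I3  (I3 outputs flow p/I3)
bond 4 stroke→J1  (only one effort-in slot at J1)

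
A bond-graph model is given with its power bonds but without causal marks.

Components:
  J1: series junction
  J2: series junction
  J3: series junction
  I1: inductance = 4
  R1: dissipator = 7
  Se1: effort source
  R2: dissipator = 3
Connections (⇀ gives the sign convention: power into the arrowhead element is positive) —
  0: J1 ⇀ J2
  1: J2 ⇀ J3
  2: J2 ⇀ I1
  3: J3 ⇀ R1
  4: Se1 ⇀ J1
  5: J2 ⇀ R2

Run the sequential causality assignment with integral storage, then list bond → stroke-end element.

#4 →J1  (source Se1 imposes e)
#0 →J2  (closing 1-jn rule on J1)
#2 →I1  (I1 outputs flow p/I1)
#1 →J2  (J2 flow already set via bond 2)
#5 →J2  (1-jn J2 has f-setter on 2)
#3 →J3  (J3: bond 1 brought flow, rest push out)

bond 0 |J2
bond 1 |J2
bond 2 |I1
bond 3 |J3
bond 4 |J1
bond 5 |J2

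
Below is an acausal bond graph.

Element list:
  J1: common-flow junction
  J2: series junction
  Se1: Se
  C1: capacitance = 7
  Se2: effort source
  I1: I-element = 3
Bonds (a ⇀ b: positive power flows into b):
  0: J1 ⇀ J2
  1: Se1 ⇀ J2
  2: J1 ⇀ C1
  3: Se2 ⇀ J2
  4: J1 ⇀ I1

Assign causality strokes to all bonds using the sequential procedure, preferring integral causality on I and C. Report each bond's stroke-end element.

b0 stroke→J1
b1 stroke→J2
b2 stroke→J1
b3 stroke→J2
b4 stroke→I1

bond 1 →J2  (Se1 (Se) sets effort on bond)
bond 3 →J2  (Se2 fixes effort; stroke away)
bond 0 →J1  (J2: last free bond brings flow in)
bond 2 →J1  (prefer integral on C1)
bond 4 →I1  (J1: last free bond brings flow in)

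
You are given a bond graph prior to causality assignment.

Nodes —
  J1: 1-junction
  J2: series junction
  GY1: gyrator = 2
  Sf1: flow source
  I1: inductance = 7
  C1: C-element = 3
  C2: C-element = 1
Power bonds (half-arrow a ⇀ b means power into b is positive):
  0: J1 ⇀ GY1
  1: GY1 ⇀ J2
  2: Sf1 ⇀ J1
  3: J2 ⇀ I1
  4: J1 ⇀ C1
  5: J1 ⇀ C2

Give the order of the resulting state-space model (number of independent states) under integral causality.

β2 |Sf1  (Sf1 fixes flow; stroke at Sf1)
β0 |J1  (J1: bond 2 brought flow, rest push out)
β4 |J1  (J1: bond 2 brought flow, rest push out)
β5 |J1  (common-f at J1 fixed by 2)
β1 |J2  (GY1: gyrator matches bond 0)
β3 |I1  (J2 needs exactly one f-in)

3  (C1, C2, I1 all integral)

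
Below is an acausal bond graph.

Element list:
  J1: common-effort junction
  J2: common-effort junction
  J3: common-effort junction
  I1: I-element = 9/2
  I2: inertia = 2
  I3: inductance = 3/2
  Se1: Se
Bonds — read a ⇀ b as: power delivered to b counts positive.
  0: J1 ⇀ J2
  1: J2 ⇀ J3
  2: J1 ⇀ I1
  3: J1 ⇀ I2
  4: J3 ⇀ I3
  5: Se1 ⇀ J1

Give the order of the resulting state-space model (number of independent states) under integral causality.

b5 |J1  (Se1 (Se) sets effort on bond)
b0 |J2  (0-jn J1 has e-setter on 5)
b2 |I1  (J1: bond 5 brought effort, rest push out)
b3 |I2  (J1 effort already set via bond 5)
b1 |J3  (common-e at J2 fixed by 0)
b4 |I3  (0-jn J3 has e-setter on 1)

3  (I1, I2, I3 all integral)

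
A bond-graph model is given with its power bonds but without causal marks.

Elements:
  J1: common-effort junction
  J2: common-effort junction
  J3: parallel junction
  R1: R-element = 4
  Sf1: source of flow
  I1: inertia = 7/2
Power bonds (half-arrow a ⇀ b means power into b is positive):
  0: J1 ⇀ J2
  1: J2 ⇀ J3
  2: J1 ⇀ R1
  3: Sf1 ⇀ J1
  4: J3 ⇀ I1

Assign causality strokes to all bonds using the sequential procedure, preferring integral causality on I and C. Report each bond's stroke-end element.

bond 3 stroke→Sf1  (Sf1 (Sf) sets flow on bond)
bond 4 stroke→I1  (I1: I, integral causality)
bond 1 stroke→J3  (J3 needs exactly one e-in)
bond 0 stroke→J2  (only one effort-in slot at J2)
bond 2 stroke→J1  (closing 0-jn rule on J1)

#0 |J2
#1 |J3
#2 |J1
#3 |Sf1
#4 |I1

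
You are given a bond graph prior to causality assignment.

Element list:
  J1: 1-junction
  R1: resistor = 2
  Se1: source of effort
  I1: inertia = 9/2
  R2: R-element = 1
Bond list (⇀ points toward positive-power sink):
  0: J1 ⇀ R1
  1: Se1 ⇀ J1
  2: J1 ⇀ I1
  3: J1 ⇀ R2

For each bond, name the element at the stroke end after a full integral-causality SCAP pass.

b0 →J1
b1 →J1
b2 →I1
b3 →J1

bond 1 stroke→J1  (source Se1 imposes e)
bond 2 stroke→I1  (I1: I, integral causality)
bond 0 stroke→J1  (1-jn J1 has f-setter on 2)
bond 3 stroke→J1  (common-f at J1 fixed by 2)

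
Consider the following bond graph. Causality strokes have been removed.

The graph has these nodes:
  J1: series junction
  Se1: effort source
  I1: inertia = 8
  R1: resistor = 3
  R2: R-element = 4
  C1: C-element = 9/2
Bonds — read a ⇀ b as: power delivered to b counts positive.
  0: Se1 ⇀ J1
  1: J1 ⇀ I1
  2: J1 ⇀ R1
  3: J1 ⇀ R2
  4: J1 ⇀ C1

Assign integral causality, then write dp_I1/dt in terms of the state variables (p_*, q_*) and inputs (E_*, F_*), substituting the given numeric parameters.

b0 →J1  (source Se1 imposes e)
b1 →I1  (I1 integral (f out))
b2 →J1  (J1: bond 1 brought flow, rest push out)
b3 →J1  (common-f at J1 fixed by 1)
b4 →J1  (J1: bond 1 brought flow, rest push out)

dp_I1/dt = E_Se1 - 7*p_I1/8 - 2*q_C1/9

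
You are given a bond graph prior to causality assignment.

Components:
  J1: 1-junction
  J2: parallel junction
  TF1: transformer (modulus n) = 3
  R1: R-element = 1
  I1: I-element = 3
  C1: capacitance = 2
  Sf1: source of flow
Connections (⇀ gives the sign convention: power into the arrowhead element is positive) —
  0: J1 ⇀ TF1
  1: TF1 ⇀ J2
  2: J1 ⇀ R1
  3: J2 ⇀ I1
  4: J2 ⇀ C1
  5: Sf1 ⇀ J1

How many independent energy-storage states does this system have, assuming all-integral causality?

2  (C1, I1 all integral)

bond 5 |Sf1  (Sf1 (Sf) sets flow on bond)
bond 0 |J1  (J1: bond 5 brought flow, rest push out)
bond 2 |J1  (J1: bond 5 brought flow, rest push out)
bond 1 |TF1  (TF TF1: opposite of bond 0)
bond 3 |I1  (I1 integral (f out))
bond 4 |J2  (only one effort-in slot at J2)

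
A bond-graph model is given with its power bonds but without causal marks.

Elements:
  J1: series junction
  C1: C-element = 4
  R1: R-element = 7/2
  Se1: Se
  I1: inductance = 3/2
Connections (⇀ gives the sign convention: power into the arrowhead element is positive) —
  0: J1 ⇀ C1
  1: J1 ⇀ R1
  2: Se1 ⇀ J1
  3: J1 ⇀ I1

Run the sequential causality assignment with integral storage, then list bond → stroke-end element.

bond 0 stroke at J1
bond 1 stroke at J1
bond 2 stroke at J1
bond 3 stroke at I1

b2 →J1  (source Se1 imposes e)
b0 →J1  (C1 integral (e out))
b3 →I1  (I1: I, integral causality)
b1 →J1  (common-f at J1 fixed by 3)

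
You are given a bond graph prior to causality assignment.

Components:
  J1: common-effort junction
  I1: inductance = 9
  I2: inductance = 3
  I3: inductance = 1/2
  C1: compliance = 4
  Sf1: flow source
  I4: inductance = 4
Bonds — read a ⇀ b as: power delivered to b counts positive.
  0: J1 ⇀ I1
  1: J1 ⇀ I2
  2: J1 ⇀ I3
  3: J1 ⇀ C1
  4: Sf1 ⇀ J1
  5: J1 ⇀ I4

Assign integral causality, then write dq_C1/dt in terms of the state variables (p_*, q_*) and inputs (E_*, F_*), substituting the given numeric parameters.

bond 4 |Sf1  (Sf1 (Sf) sets flow on bond)
bond 0 |I1  (I1 integral (f out))
bond 1 |I2  (I2 integral (f out))
bond 2 |I3  (I3 integral (f out))
bond 3 |J1  (C1: C, integral causality)
bond 5 |I4  (0-jn J1 has e-setter on 3)

dq_C1/dt = F_Sf1 - p_I1/9 - p_I2/3 - 2*p_I3 - p_I4/4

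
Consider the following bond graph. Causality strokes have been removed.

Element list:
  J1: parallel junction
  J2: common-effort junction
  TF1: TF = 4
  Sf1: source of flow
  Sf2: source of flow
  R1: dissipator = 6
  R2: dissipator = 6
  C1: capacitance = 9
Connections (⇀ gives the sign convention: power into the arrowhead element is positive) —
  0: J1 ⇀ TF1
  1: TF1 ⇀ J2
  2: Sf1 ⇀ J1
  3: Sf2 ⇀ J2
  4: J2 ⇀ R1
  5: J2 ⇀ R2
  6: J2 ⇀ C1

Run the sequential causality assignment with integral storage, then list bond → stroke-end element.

bond 0 stroke at J1
bond 1 stroke at TF1
bond 2 stroke at Sf1
bond 3 stroke at Sf2
bond 4 stroke at R1
bond 5 stroke at R2
bond 6 stroke at J2

β2 stroke at Sf1  (source Sf1 imposes f)
β3 stroke at Sf2  (source Sf2 imposes f)
β0 stroke at J1  (closing 0-jn rule on J1)
β1 stroke at TF1  (TF TF1: opposite of bond 0)
β6 stroke at J2  (C1 outputs effort q/C1)
β4 stroke at R1  (J2: bond 6 brought effort, rest push out)
β5 stroke at R2  (J2: bond 6 brought effort, rest push out)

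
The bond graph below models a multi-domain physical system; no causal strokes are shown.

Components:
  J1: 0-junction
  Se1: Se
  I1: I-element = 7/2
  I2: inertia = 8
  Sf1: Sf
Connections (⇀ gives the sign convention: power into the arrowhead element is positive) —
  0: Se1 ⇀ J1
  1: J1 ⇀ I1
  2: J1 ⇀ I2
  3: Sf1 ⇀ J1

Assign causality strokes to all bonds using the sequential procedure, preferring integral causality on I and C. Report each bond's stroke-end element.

b0 stroke at J1  (Se1 fixes effort; stroke away)
b3 stroke at Sf1  (Sf1: flow source, stroke at near end)
b1 stroke at I1  (J1 effort already set via bond 0)
b2 stroke at I2  (J1: bond 0 brought effort, rest push out)

b0 →J1
b1 →I1
b2 →I2
b3 →Sf1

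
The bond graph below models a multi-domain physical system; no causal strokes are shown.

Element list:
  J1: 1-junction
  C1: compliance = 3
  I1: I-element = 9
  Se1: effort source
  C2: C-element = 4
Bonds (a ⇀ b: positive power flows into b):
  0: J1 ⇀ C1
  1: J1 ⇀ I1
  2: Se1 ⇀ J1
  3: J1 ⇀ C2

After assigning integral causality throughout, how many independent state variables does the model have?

β2 |J1  (Se1 fixes effort; stroke away)
β0 |J1  (C1 integral (e out))
β1 |I1  (prefer integral on I1)
β3 |J1  (1-jn J1 has f-setter on 1)

3  (C1, C2, I1 all integral)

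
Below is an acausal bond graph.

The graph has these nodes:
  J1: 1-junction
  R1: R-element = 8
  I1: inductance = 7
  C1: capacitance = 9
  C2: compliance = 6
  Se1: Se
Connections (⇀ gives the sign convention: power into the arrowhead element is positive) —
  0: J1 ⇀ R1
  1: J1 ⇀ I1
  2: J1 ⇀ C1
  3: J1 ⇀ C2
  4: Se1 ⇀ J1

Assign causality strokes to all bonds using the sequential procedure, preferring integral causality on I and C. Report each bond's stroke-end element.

b4 |J1  (Se1 fixes effort; stroke away)
b1 |I1  (I1 outputs flow p/I1)
b0 |J1  (J1 flow already set via bond 1)
b2 |J1  (J1: bond 1 brought flow, rest push out)
b3 |J1  (J1 flow already set via bond 1)

β0 stroke→J1
β1 stroke→I1
β2 stroke→J1
β3 stroke→J1
β4 stroke→J1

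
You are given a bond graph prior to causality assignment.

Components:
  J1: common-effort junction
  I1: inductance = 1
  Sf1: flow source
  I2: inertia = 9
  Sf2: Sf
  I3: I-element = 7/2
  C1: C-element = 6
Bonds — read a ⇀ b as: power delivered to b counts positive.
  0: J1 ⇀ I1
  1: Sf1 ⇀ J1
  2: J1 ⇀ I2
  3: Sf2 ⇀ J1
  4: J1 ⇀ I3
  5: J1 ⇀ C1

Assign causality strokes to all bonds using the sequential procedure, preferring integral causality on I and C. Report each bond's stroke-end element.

#0 stroke at I1
#1 stroke at Sf1
#2 stroke at I2
#3 stroke at Sf2
#4 stroke at I3
#5 stroke at J1

bond 1 stroke→Sf1  (Sf1 fixes flow; stroke at Sf1)
bond 3 stroke→Sf2  (Sf2 (Sf) sets flow on bond)
bond 0 stroke→I1  (I1: I, integral causality)
bond 2 stroke→I2  (I2 outputs flow p/I2)
bond 4 stroke→I3  (I3 outputs flow p/I3)
bond 5 stroke→J1  (only one effort-in slot at J1)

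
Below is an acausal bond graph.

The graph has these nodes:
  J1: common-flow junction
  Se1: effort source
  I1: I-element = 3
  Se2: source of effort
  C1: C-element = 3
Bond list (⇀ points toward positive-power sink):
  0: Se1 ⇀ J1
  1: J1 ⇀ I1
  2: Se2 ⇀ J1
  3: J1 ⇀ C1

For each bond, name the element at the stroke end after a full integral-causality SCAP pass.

bond 0 stroke→J1  (Se1 fixes effort; stroke away)
bond 2 stroke→J1  (source Se2 imposes e)
bond 1 stroke→I1  (prefer integral on I1)
bond 3 stroke→J1  (J1 flow already set via bond 1)

b0 stroke at J1
b1 stroke at I1
b2 stroke at J1
b3 stroke at J1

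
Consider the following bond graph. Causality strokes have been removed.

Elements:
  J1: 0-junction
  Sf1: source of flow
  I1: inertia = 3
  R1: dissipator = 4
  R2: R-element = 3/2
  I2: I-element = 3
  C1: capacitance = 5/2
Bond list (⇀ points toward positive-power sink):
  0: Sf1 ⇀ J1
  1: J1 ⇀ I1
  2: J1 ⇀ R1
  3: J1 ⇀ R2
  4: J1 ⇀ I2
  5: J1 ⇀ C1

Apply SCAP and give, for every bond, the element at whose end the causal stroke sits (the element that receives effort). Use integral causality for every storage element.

b0 stroke at Sf1
b1 stroke at I1
b2 stroke at R1
b3 stroke at R2
b4 stroke at I2
b5 stroke at J1

β0 stroke→Sf1  (Sf1: flow source, stroke at near end)
β1 stroke→I1  (I1 integral (f out))
β4 stroke→I2  (prefer integral on I2)
β5 stroke→J1  (prefer integral on C1)
β2 stroke→R1  (J1: bond 5 brought effort, rest push out)
β3 stroke→R2  (common-e at J1 fixed by 5)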